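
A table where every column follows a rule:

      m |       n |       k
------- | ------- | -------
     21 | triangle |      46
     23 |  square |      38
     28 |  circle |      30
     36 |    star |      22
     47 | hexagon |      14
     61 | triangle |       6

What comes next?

For the column m, differences are 2, 5, 8, … (increasing by 3 each time): 21, 23, 28, 36, 47, 61 → 78.
Column n goes triangle, square, circle, star, hexagon, triangle → square (repeats triangle → square → circle → star → hexagon).
Column k: −8 each step; 46, 38, 30, 22, 14, 6 → -2.
Combining the parts gives 78  square  -2.

78  square  -2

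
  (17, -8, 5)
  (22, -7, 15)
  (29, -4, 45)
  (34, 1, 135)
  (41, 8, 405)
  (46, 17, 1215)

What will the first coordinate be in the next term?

53

First coordinate: 17, 22, 29, 34, 41, 46 → 53 (alternating steps +5, +7, +5, +7, …).
For the second coordinate, differences are 1, 3, 5, … (increasing by 2 each time): -8, -7, -4, 1, 8, 17 → 28.
Third coordinate: ×3 each step, so 5, 15, 45, 135, 405, 1215 → 3645.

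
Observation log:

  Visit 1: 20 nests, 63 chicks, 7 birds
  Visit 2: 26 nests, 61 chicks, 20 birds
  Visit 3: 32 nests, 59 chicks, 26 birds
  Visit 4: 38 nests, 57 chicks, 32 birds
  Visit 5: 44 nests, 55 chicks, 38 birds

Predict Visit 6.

50 nests, 53 chicks, 44 birds

For the nests, +6 each step: 20, 26, 32, 38, 44 → 50.
Chicks goes 63, 61, 59, 57, 55 → 53 (−2 each step).
Birds: 7, 20, 26, 32, 38 → 44 (always the previous value of the nests).
Putting it together: 50 nests, 53 chicks, 44 birds.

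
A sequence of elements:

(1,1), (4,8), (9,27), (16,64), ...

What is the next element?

(25,125)

First component: perfect squares: 1², 2², 3², …; 1, 4, 9, 16 → 25.
Second component: perfect cubes: 1³, 2³, 3³, …; 1, 8, 27, 64 → 125.
So the next element is (25,125).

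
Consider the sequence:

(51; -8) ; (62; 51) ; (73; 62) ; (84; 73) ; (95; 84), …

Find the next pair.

(106; 95)

First value: +11 each step; 51, 62, 73, 84, 95 → 106.
Second value goes -8, 51, 62, 73, 84 → 95 (always the previous value of the first value).
Putting it together: (106; 95).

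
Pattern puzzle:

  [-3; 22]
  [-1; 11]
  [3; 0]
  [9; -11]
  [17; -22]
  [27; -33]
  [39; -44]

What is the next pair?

First value — differences are 2, 4, 6, … (increasing by 2 each time): -3, -1, 3, 9, 17, 27, 39 → 53.
Second value: −11 each step; 22, 11, 0, -11, -22, -33, -44 → -55.
So the next pair is [53; -55].

[53; -55]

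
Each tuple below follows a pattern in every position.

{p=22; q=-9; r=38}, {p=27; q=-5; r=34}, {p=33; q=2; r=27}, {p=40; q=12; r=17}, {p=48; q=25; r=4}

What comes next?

P: 22, 27, 33, 40, 48 → 57 (differences are 5, 6, 7, … (increasing by 1 each time)).
Q goes -9, -5, 2, 12, 25 → 41 (differences are 4, 7, 10, … (increasing by 3 each time)).
R goes 38, 34, 27, 17, 4 → -12 (together with the q always sums to 29).
Combining the parts gives {p=57; q=41; r=-12}.

{p=57; q=41; r=-12}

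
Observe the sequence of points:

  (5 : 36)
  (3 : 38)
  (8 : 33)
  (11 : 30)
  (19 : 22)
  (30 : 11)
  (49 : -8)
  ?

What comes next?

For the first entry, each term is the sum of the two before it: 5, 3, 8, 11, 19, 30, 49 → 79.
Second entry: together with the first entry always sums to 41; 36, 38, 33, 30, 22, 11, -8 → -38.
Combining the parts gives (79 : -38).

(79 : -38)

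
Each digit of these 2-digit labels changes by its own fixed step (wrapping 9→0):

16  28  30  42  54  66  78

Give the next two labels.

80, 92

First digit: +1 each step, mod 10; 1, 2, 3, 4, 5, 6, 7 → 8 → 9.
For the second digit, +2 each step, mod 10: 6, 8, 0, 2, 4, 6, 8 → 0 → 2.
Putting the parts together: 80 and then 92.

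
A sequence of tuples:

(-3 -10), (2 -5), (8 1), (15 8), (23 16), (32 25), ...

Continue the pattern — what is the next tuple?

(42 35)

First entry: differences are 5, 6, 7, … (increasing by 1 each time), so -3, 2, 8, 15, 23, 32 → 42.
Second entry: always 7 less than the first entry; -10, -5, 1, 8, 16, 25 → 35.
Combining the parts gives (42 35).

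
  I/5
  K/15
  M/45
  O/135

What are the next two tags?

Q/405, S/1215

Letter — letters move forward 2 places in the alphabet: I, K, M, O → Q → S.
Second component: ×3 each step; 5, 15, 45, 135 → 405 → 1215.
So the next two tags are Q/405 and S/1215.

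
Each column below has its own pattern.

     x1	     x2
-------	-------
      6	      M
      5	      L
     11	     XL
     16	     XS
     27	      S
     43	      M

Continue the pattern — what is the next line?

70  L

Column x1: each term is the sum of the two before it; 6, 5, 11, 16, 27, 43 → 70.
For the column x2, repeats M → L → XL → XS → S: M, L, XL, XS, S, M → L.
So the next line is 70  L.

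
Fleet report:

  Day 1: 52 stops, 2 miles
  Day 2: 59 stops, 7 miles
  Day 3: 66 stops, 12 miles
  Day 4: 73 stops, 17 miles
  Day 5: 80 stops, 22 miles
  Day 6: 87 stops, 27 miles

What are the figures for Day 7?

94 stops, 32 miles

Stops: 52, 59, 66, 73, 80, 87 → 94 (+7 each step).
Miles: 2, 7, 12, 17, 22, 27 → 32 (+5 each step).
Combining the parts gives 94 stops, 32 miles.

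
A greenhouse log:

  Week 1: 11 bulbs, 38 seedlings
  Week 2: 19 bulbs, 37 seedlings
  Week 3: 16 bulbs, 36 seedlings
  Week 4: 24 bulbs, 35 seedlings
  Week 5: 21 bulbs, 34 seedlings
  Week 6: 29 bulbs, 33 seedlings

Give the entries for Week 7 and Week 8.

Bulbs — alternating steps +8, −3, +8, −3, …: 11, 19, 16, 24, 21, 29 → 26 → 34.
Seedlings goes 38, 37, 36, 35, 34, 33 → 32 → 31 (−1 each step).
Putting the parts together: 26 bulbs, 32 seedlings and then 34 bulbs, 31 seedlings.

26 bulbs, 32 seedlings; 34 bulbs, 31 seedlings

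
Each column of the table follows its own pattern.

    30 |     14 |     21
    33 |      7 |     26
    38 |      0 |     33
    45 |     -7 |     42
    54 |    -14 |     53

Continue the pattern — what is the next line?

First component goes 30, 33, 38, 45, 54 → 65 (differences are 3, 5, 7, … (increasing by 2 each time)).
Second component — −7 each step: 14, 7, 0, -7, -14 → -21.
Third component — differences are 5, 7, 9, … (increasing by 2 each time): 21, 26, 33, 42, 53 → 66.
Combining the parts gives 65  -21  66.

65  -21  66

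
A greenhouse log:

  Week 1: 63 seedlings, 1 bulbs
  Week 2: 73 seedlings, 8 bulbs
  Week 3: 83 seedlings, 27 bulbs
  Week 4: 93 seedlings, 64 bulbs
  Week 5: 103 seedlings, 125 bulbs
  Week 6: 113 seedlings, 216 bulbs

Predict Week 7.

Seedlings: +10 each step; 63, 73, 83, 93, 103, 113 → 123.
Bulbs — perfect cubes: 1³, 2³, 3³, …: 1, 8, 27, 64, 125, 216 → 343.
So the next row is 123 seedlings, 343 bulbs.

123 seedlings, 343 bulbs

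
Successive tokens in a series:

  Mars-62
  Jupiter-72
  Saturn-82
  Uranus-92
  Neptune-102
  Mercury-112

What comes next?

Venus-122

For the planet, runs through the planets Mercury→Neptune: Mars, Jupiter, Saturn, Uranus, Neptune, Mercury → Venus.
Second component: 62, 72, 82, 92, 102, 112 → 122 (+10 each step).
Putting it together: Venus-122.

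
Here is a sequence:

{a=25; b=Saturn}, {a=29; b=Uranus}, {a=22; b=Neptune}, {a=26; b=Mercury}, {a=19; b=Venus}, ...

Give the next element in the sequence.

For the a, alternating steps +4, −7, +4, −7, …: 25, 29, 22, 26, 19 → 23.
B: runs through the planets Mercury→Neptune, so Saturn, Uranus, Neptune, Mercury, Venus → Earth.
Putting it together: {a=23; b=Earth}.

{a=23; b=Earth}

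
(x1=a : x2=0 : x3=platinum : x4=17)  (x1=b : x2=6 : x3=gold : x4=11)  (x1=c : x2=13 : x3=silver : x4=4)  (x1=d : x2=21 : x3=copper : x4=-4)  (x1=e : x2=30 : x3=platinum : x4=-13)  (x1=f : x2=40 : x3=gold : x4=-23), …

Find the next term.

X1: letters move forward 1 place in the alphabet, so a, b, c, d, e, f → g.
For the x2, differences are 6, 7, 8, … (increasing by 1 each time): 0, 6, 13, 21, 30, 40 → 51.
X3: platinum, gold, silver, copper, platinum, gold → silver (repeats platinum → gold → silver → copper).
X4: together with the x2 always sums to 17, so 17, 11, 4, -4, -13, -23 → -34.
So the next term is (x1=g : x2=51 : x3=silver : x4=-34).

(x1=g : x2=51 : x3=silver : x4=-34)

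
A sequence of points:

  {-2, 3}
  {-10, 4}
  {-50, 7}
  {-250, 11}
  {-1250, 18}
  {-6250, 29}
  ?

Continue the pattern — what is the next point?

For the first value, ×5 each step: -2, -10, -50, -250, -1250, -6250 → -31250.
Second value: each term is the sum of the two before it; 3, 4, 7, 11, 18, 29 → 47.
Putting it together: {-31250, 47}.

{-31250, 47}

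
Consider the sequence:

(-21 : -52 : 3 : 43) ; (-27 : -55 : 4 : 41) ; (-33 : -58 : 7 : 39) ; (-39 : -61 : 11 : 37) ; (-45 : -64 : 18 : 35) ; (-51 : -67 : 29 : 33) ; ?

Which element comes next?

First coordinate: −6 each step, so -21, -27, -33, -39, -45, -51 → -57.
Second coordinate: -52, -55, -58, -61, -64, -67 → -70 (−3 each step).
Third coordinate: each term is the sum of the two before it, so 3, 4, 7, 11, 18, 29 → 47.
Fourth coordinate: 43, 41, 39, 37, 35, 33 → 31 (−2 each step).
Combining the parts gives (-57 : -70 : 47 : 31).

(-57 : -70 : 47 : 31)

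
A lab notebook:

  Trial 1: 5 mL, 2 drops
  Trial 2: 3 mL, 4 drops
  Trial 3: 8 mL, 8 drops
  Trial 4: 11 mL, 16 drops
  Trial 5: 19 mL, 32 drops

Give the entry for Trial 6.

30 mL, 64 drops

ML: 5, 3, 8, 11, 19 → 30 (each term is the sum of the two before it).
Drops: ×2 each step; 2, 4, 8, 16, 32 → 64.
Putting it together: 30 mL, 64 drops.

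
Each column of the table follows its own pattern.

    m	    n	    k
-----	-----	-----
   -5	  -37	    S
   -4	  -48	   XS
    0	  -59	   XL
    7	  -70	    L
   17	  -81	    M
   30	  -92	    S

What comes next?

Column m: differences are 1, 4, 7, … (increasing by 3 each time); -5, -4, 0, 7, 17, 30 → 46.
For the column n, −11 each step: -37, -48, -59, -70, -81, -92 → -103.
For the column k, repeats S → XS → XL → L → M: S, XS, XL, L, M, S → XS.
Putting it together: 46  -103  XS.

46  -103  XS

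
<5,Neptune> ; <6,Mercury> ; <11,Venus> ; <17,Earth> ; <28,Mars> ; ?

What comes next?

First coordinate: each term is the sum of the two before it, so 5, 6, 11, 17, 28 → 45.
Planet — runs through the planets Mercury→Neptune: Neptune, Mercury, Venus, Earth, Mars → Jupiter.
Combining the parts gives <45,Jupiter>.

<45,Jupiter>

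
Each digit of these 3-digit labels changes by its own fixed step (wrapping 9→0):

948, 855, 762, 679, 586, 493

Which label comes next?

300

First digit — −1 each step, mod 10: 9, 8, 7, 6, 5, 4 → 3.
Second digit: 4, 5, 6, 7, 8, 9 → 0 (+1 each step, mod 10).
Third digit — −3 each step, mod 10: 8, 5, 2, 9, 6, 3 → 0.
So the next label is 300.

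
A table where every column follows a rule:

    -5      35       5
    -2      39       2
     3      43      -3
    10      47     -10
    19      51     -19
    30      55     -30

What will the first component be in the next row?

For the first component, differences are 3, 5, 7, … (increasing by 2 each time): -5, -2, 3, 10, 19, 30 → 43.

43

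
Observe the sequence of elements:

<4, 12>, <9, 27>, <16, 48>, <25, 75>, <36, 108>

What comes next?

<49, 147>

First entry goes 4, 9, 16, 25, 36 → 49 (perfect squares: 2², 3², 4², …).
For the second entry, always 3 × the first entry: 12, 27, 48, 75, 108 → 147.
Combining the parts gives <49, 147>.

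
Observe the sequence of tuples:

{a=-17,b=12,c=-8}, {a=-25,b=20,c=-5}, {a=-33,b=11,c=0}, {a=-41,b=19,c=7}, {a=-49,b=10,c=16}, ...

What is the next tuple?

{a=-57,b=18,c=27}

A — −8 each step: -17, -25, -33, -41, -49 → -57.
For the b, alternating steps +8, −9, +8, −9, …: 12, 20, 11, 19, 10 → 18.
C: differences are 3, 5, 7, … (increasing by 2 each time); -8, -5, 0, 7, 16 → 27.
Putting it together: {a=-57,b=18,c=27}.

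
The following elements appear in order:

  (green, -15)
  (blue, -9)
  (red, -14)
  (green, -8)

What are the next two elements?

(blue, -13), (red, -7)

Colour: repeats green → blue → red; green, blue, red, green → blue → red.
Second coordinate — alternating steps +6, −5, +6, −5, …: -15, -9, -14, -8 → -13 → -7.
So the next two elements are (blue, -13) and (red, -7).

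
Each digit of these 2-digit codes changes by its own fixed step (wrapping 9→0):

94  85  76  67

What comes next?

58

For the first digit, −1 each step, mod 10: 9, 8, 7, 6 → 5.
Second digit: +1 each step, mod 10; 4, 5, 6, 7 → 8.
So the next code is 58.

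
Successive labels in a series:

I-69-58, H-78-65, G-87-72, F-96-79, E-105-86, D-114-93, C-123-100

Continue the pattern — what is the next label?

Letter: letters move back 1 place in the alphabet; I, H, G, F, E, D, C → B.
Second component: 69, 78, 87, 96, 105, 114, 123 → 132 (+9 each step).
Third component: +7 each step; 58, 65, 72, 79, 86, 93, 100 → 107.
Combining the parts gives B-132-107.

B-132-107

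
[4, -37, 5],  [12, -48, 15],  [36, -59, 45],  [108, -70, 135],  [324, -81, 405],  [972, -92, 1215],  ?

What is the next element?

For the first part, ×3 each step: 4, 12, 36, 108, 324, 972 → 2916.
Second part goes -37, -48, -59, -70, -81, -92 → -103 (−11 each step).
Third part — ×3 each step: 5, 15, 45, 135, 405, 1215 → 3645.
So the next element is [2916, -103, 3645].

[2916, -103, 3645]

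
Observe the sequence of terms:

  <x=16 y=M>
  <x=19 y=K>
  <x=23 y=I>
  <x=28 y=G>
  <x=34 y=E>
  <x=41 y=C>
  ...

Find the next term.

<x=49 y=A>

X — differences are 3, 4, 5, … (increasing by 1 each time): 16, 19, 23, 28, 34, 41 → 49.
Y: M, K, I, G, E, C → A (letters move back 2 places in the alphabet).
Combining the parts gives <x=49 y=A>.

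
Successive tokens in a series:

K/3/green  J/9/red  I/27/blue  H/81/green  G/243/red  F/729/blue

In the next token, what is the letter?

Letter: letters move back 1 place in the alphabet, so K, J, I, H, G, F → E.

E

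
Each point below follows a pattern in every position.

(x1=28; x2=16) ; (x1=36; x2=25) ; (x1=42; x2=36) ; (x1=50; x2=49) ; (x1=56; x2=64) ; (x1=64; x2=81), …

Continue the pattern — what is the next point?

X1: alternating steps +8, +6, +8, +6, …; 28, 36, 42, 50, 56, 64 → 70.
X2: 16, 25, 36, 49, 64, 81 → 100 (perfect squares: 4², 5², 6², …).
Putting it together: (x1=70; x2=100).

(x1=70; x2=100)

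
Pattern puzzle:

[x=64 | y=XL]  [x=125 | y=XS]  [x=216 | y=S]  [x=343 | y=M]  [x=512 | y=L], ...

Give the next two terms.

X: perfect cubes: 4³, 5³, 6³, …; 64, 125, 216, 343, 512 → 729 → 1000.
Y: XL, XS, S, M, L → XL → XS (runs through clothing sizes XS→XL).
So the next two terms are [x=729 | y=XL] and [x=1000 | y=XS].

[x=729 | y=XL], [x=1000 | y=XS]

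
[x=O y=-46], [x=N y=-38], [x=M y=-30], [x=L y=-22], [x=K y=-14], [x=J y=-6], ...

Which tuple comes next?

[x=I y=2]

X: letters move back 1 place in the alphabet; O, N, M, L, K, J → I.
Y goes -46, -38, -30, -22, -14, -6 → 2 (+8 each step).
Putting it together: [x=I y=2].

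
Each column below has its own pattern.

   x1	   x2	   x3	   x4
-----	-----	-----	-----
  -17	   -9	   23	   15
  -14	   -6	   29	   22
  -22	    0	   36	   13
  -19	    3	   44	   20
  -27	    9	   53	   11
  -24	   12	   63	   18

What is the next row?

Column x1: alternating steps +3, −8, +3, −8, …; -17, -14, -22, -19, -27, -24 → -32.
Column x2: -9, -6, 0, 3, 9, 12 → 18 (alternating steps +3, +6, +3, +6, …).
Column x3: 23, 29, 36, 44, 53, 63 → 74 (differences are 6, 7, 8, … (increasing by 1 each time)).
Column x4 goes 15, 22, 13, 20, 11, 18 → 9 (alternating steps +7, −9, +7, −9, …).
Putting it together: -32  18  74  9.

-32  18  74  9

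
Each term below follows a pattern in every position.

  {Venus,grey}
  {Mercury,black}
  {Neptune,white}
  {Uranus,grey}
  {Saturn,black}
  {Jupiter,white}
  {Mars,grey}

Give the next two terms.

Planet: Venus, Mercury, Neptune, Uranus, Saturn, Jupiter, Mars → Earth → Venus (runs backward through the planets Mercury→Neptune).
Shade goes grey, black, white, grey, black, white, grey → black → white (repeats grey → black → white).
So the next two terms are {Earth,black} and {Venus,white}.

{Earth,black}, {Venus,white}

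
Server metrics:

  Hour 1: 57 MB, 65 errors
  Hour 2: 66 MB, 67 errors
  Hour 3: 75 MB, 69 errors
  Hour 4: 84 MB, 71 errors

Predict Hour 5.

MB: +9 each step, so 57, 66, 75, 84 → 93.
Errors: +2 each step; 65, 67, 69, 71 → 73.
So the next row is 93 MB, 73 errors.

93 MB, 73 errors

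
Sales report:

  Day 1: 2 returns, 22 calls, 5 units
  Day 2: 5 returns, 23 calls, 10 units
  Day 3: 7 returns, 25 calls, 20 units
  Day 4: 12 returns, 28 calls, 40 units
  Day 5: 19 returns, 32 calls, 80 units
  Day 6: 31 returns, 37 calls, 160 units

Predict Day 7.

Returns: each term is the sum of the two before it, so 2, 5, 7, 12, 19, 31 → 50.
Calls: differences are 1, 2, 3, … (increasing by 1 each time); 22, 23, 25, 28, 32, 37 → 43.
Units: ×2 each step; 5, 10, 20, 40, 80, 160 → 320.
Combining the parts gives 50 returns, 43 calls, 320 units.

50 returns, 43 calls, 320 units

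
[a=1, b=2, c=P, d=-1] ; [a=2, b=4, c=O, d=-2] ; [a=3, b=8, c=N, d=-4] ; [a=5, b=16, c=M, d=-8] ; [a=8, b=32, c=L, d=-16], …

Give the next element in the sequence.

[a=13, b=64, c=K, d=-32]

A: each term is the sum of the two before it, so 1, 2, 3, 5, 8 → 13.
B: ×2 each step, so 2, 4, 8, 16, 32 → 64.
C: letters move back 1 place in the alphabet, so P, O, N, M, L → K.
For the d, ×2 each step: -1, -2, -4, -8, -16 → -32.
Putting it together: [a=13, b=64, c=K, d=-32].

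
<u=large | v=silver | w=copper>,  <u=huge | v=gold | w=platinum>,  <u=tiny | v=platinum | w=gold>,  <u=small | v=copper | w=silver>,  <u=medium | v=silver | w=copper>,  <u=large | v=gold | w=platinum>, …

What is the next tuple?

<u=huge | v=platinum | w=gold>

U: repeats large → huge → tiny → small → medium, so large, huge, tiny, small, medium, large → huge.
V: silver, gold, platinum, copper, silver, gold → platinum (repeats silver → gold → platinum → copper).
For the w, repeats copper → platinum → gold → silver: copper, platinum, gold, silver, copper, platinum → gold.
Combining the parts gives <u=huge | v=platinum | w=gold>.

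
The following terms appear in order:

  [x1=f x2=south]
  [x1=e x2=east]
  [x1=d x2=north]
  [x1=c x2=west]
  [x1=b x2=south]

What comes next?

X1: letters move back 1 place in the alphabet, so f, e, d, c, b → a.
For the x2, repeats south → east → north → west: south, east, north, west, south → east.
Combining the parts gives [x1=a x2=east].

[x1=a x2=east]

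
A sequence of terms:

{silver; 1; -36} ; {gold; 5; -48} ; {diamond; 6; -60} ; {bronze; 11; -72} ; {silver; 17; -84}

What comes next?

Rank — repeats silver → gold → diamond → bronze: silver, gold, diamond, bronze, silver → gold.
Second coordinate: each term is the sum of the two before it, so 1, 5, 6, 11, 17 → 28.
Third coordinate: -36, -48, -60, -72, -84 → -96 (−12 each step).
Combining the parts gives {gold; 28; -96}.

{gold; 28; -96}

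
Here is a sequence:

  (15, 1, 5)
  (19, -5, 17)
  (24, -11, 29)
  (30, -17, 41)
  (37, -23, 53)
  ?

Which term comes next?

First entry: differences are 4, 5, 6, … (increasing by 1 each time), so 15, 19, 24, 30, 37 → 45.
Second entry: −6 each step, so 1, -5, -11, -17, -23 → -29.
Third entry: +12 each step; 5, 17, 29, 41, 53 → 65.
Putting it together: (45, -29, 65).

(45, -29, 65)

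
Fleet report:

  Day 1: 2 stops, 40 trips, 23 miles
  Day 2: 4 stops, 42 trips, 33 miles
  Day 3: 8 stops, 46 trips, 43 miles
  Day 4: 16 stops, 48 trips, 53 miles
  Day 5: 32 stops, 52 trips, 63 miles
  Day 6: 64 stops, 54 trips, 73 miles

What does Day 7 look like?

128 stops, 58 trips, 83 miles

Stops — ×2 each step: 2, 4, 8, 16, 32, 64 → 128.
Trips: alternating steps +2, +4, +2, +4, …; 40, 42, 46, 48, 52, 54 → 58.
Miles: +10 each step; 23, 33, 43, 53, 63, 73 → 83.
So the next row is 128 stops, 58 trips, 83 miles.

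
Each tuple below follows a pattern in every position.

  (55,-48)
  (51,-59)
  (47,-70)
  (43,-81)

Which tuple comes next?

First component: 55, 51, 47, 43 → 39 (−4 each step).
Second component: -48, -59, -70, -81 → -92 (−11 each step).
So the next tuple is (39,-92).

(39,-92)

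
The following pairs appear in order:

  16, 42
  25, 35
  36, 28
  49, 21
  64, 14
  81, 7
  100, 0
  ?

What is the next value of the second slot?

Second slot: −7 each step; 42, 35, 28, 21, 14, 7, 0 → -7.

-7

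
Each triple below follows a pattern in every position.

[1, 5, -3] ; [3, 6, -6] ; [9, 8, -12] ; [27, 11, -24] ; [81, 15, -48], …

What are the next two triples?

First coordinate: 1, 3, 9, 27, 81 → 243 → 729 (×3 each step).
Second coordinate: differences are 1, 2, 3, … (increasing by 1 each time); 5, 6, 8, 11, 15 → 20 → 26.
Third coordinate goes -3, -6, -12, -24, -48 → -96 → -192 (×2 each step).
So the next two triples are [243, 20, -96] and [729, 26, -192].

[243, 20, -96], [729, 26, -192]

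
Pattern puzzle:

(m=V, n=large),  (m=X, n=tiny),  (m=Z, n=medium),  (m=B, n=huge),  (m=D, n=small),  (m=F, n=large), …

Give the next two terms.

(m=H, n=tiny), (m=J, n=medium)

M goes V, X, Z, B, D, F → H → J (letters move forward 2 places in the alphabet, wrapping Z→A).
N: repeats large → tiny → medium → huge → small, so large, tiny, medium, huge, small, large → tiny → medium.
So the next two terms are (m=H, n=tiny) and (m=J, n=medium).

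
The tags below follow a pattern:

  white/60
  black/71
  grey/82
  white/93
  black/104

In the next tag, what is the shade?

grey

Shade — repeats white → black → grey: white, black, grey, white, black → grey.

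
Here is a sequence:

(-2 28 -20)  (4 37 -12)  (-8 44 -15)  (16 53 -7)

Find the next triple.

(-32 60 -10)

For the first coordinate, ×(-2) each step: -2, 4, -8, 16 → -32.
Second coordinate: 28, 37, 44, 53 → 60 (alternating steps +9, +7, +9, +7, …).
Third coordinate: alternating steps +8, −3, +8, −3, …; -20, -12, -15, -7 → -10.
Combining the parts gives (-32 60 -10).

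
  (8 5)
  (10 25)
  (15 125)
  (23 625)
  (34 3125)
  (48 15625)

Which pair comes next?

First value: differences are 2, 5, 8, … (increasing by 3 each time), so 8, 10, 15, 23, 34, 48 → 65.
Second value: ×5 each step, so 5, 25, 125, 625, 3125, 15625 → 78125.
Putting it together: (65 78125).

(65 78125)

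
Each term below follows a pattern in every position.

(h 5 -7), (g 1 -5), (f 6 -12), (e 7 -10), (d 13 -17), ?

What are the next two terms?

(c 20 -15), (b 33 -22)

Letter: letters move back 1 place in the alphabet, so h, g, f, e, d → c → b.
Second coordinate: each term is the sum of the two before it, so 5, 1, 6, 7, 13 → 20 → 33.
Third coordinate: alternating steps +2, −7, +2, −7, …; -7, -5, -12, -10, -17 → -15 → -22.
Putting the parts together: (c 20 -15) and then (b 33 -22).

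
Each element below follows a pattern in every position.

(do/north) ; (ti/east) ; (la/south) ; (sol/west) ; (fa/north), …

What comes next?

Note: do, ti, la, sol, fa → mi (runs backward through the solfège scale do→ti).
Direction goes north, east, south, west, north → east (repeats north → east → south → west).
Putting it together: (mi/east).

(mi/east)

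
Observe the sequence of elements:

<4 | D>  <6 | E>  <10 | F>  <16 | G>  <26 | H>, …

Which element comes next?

<42 | I>

First component: 4, 6, 10, 16, 26 → 42 (each term is the sum of the two before it).
Letter: letters move forward 1 place in the alphabet, so D, E, F, G, H → I.
Putting it together: <42 | I>.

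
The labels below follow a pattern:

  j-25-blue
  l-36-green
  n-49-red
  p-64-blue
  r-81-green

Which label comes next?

Letter: letters move forward 2 places in the alphabet, so j, l, n, p, r → t.
Second component: perfect squares: 5², 6², 7², …, so 25, 36, 49, 64, 81 → 100.
Colour goes blue, green, red, blue, green → red (repeats blue → green → red).
Putting it together: t-100-red.

t-100-red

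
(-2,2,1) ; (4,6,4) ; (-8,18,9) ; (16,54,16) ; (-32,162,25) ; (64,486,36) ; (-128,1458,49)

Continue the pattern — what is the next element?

First value: -2, 4, -8, 16, -32, 64, -128 → 256 (×(-2) each step).
Second value — ×3 each step: 2, 6, 18, 54, 162, 486, 1458 → 4374.
Third value: 1, 4, 9, 16, 25, 36, 49 → 64 (perfect squares: 1², 2², 3², …).
Putting it together: (256,4374,64).

(256,4374,64)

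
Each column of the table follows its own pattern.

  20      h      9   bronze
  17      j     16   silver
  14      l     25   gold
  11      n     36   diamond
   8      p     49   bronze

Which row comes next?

5  r  64  silver

First component — −3 each step: 20, 17, 14, 11, 8 → 5.
Letter — letters move forward 2 places in the alphabet: h, j, l, n, p → r.
For the third component, perfect squares: 3², 4², 5², …: 9, 16, 25, 36, 49 → 64.
Rank goes bronze, silver, gold, diamond, bronze → silver (repeats bronze → silver → gold → diamond).
Combining the parts gives 5  r  64  silver.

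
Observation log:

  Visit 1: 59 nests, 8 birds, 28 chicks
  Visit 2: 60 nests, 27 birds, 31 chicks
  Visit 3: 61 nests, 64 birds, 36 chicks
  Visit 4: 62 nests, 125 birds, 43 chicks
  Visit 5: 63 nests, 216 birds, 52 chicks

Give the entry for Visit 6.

Nests — +1 each step: 59, 60, 61, 62, 63 → 64.
Birds: perfect cubes: 2³, 3³, 4³, …; 8, 27, 64, 125, 216 → 343.
Chicks: differences are 3, 5, 7, … (increasing by 2 each time), so 28, 31, 36, 43, 52 → 63.
So the next line is 64 nests, 343 birds, 63 chicks.

64 nests, 343 birds, 63 chicks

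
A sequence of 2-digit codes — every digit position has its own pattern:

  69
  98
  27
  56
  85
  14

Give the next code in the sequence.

First digit: +3 each step, mod 10, so 6, 9, 2, 5, 8, 1 → 4.
Second digit — −1 each step, mod 10: 9, 8, 7, 6, 5, 4 → 3.
Putting it together: 43.

43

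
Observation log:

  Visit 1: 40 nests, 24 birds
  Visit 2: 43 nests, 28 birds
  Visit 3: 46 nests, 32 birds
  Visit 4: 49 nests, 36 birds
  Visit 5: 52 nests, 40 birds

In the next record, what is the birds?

Birds: +4 each step; 24, 28, 32, 36, 40 → 44.

44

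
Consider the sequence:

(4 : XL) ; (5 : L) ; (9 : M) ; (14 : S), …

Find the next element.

First entry goes 4, 5, 9, 14 → 23 (each term is the sum of the two before it).
Size: runs backward through clothing sizes XS→XL, so XL, L, M, S → XS.
Combining the parts gives (23 : XS).

(23 : XS)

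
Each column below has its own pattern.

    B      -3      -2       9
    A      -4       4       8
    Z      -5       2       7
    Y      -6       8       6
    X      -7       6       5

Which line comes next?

W  -8  12  4

Letter: B, A, Z, Y, X → W (letters move back 1 place in the alphabet, wrapping A→Z).
Second component — −1 each step: -3, -4, -5, -6, -7 → -8.
Third component: -2, 4, 2, 8, 6 → 12 (alternating steps +6, −2, +6, −2, …).
Fourth component — −1 each step: 9, 8, 7, 6, 5 → 4.
Combining the parts gives W  -8  12  4.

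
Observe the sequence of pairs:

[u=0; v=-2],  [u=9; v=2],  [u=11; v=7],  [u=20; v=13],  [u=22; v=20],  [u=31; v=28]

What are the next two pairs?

U — alternating steps +9, +2, +9, +2, …: 0, 9, 11, 20, 22, 31 → 33 → 42.
V: differences are 4, 5, 6, … (increasing by 1 each time); -2, 2, 7, 13, 20, 28 → 37 → 47.
Putting the parts together: [u=33; v=37] and then [u=42; v=47].

[u=33; v=37], [u=42; v=47]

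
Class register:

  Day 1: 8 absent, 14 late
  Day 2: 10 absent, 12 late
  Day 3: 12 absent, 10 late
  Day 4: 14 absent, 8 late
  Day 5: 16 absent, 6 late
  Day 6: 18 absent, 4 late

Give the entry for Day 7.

Absent: +2 each step; 8, 10, 12, 14, 16, 18 → 20.
Late: together with the absent always sums to 22, so 14, 12, 10, 8, 6, 4 → 2.
Combining the parts gives 20 absent, 2 late.

20 absent, 2 late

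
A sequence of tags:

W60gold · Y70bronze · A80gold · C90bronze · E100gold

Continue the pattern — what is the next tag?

Letter goes W, Y, A, C, E → G (letters move forward 2 places in the alphabet, wrapping Z→A).
Second component: +10 each step; 60, 70, 80, 90, 100 → 110.
Rank: gold, bronze, gold, bronze, gold → bronze (alternates gold ↔ bronze).
Combining the parts gives G110bronze.

G110bronze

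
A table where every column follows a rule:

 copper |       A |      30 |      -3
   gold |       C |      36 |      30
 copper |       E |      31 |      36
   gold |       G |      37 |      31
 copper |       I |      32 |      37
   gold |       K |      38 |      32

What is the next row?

Metal: copper, gold, copper, gold, copper, gold → copper (alternates copper ↔ gold).
Letter: A, C, E, G, I, K → M (letters move forward 2 places in the alphabet).
Third component: 30, 36, 31, 37, 32, 38 → 33 (alternating steps +6, −5, +6, −5, …).
Fourth component: -3, 30, 36, 31, 37, 32 → 38 (always the previous value of the third component).
So the next row is copper  M  33  38.

copper  M  33  38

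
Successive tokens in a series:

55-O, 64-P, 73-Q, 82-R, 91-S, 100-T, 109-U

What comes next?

118-V

First component: 55, 64, 73, 82, 91, 100, 109 → 118 (+9 each step).
Letter — letters move forward 1 place in the alphabet: O, P, Q, R, S, T, U → V.
Combining the parts gives 118-V.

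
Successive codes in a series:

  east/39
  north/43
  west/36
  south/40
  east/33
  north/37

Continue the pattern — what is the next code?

For the direction, repeats east → north → west → south: east, north, west, south, east, north → west.
Second component — alternating steps +4, −7, +4, −7, …: 39, 43, 36, 40, 33, 37 → 30.
So the next code is west/30.

west/30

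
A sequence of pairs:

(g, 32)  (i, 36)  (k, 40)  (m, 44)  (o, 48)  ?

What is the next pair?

Letter: letters move forward 2 places in the alphabet; g, i, k, m, o → q.
Second value: 32, 36, 40, 44, 48 → 52 (+4 each step).
So the next pair is (q, 52).

(q, 52)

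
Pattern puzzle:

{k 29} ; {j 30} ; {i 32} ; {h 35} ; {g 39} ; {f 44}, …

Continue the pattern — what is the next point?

Letter: letters move back 1 place in the alphabet, so k, j, i, h, g, f → e.
Second coordinate goes 29, 30, 32, 35, 39, 44 → 50 (differences are 1, 2, 3, … (increasing by 1 each time)).
So the next point is {e 50}.

{e 50}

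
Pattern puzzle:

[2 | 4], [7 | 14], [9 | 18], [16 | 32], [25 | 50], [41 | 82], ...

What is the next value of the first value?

First value goes 2, 7, 9, 16, 25, 41 → 66 (each term is the sum of the two before it).

66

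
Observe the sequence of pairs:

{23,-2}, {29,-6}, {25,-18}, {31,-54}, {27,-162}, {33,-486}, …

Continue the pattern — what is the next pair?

First component — alternating steps +6, −4, +6, −4, …: 23, 29, 25, 31, 27, 33 → 29.
Second component: ×3 each step; -2, -6, -18, -54, -162, -486 → -1458.
Combining the parts gives {29,-1458}.

{29,-1458}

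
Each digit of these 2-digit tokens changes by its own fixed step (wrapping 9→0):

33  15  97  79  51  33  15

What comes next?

97

First digit: −2 each step, mod 10, so 3, 1, 9, 7, 5, 3, 1 → 9.
Second digit goes 3, 5, 7, 9, 1, 3, 5 → 7 (+2 each step, mod 10).
Putting it together: 97.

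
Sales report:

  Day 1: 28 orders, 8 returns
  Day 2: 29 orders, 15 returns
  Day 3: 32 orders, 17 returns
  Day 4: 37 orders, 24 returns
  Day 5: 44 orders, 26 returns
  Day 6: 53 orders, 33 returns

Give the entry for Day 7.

Orders goes 28, 29, 32, 37, 44, 53 → 64 (differences are 1, 3, 5, … (increasing by 2 each time)).
Returns: 8, 15, 17, 24, 26, 33 → 35 (alternating steps +7, +2, +7, +2, …).
So the next line is 64 orders, 35 returns.

64 orders, 35 returns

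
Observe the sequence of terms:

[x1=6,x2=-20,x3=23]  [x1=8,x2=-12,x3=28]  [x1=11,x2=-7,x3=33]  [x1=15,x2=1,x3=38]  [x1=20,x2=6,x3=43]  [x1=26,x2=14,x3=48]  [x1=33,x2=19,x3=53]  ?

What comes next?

X1 goes 6, 8, 11, 15, 20, 26, 33 → 41 (differences are 2, 3, 4, … (increasing by 1 each time)).
X2: -20, -12, -7, 1, 6, 14, 19 → 27 (alternating steps +8, +5, +8, +5, …).
For the x3, +5 each step: 23, 28, 33, 38, 43, 48, 53 → 58.
So the next term is [x1=41,x2=27,x3=58].

[x1=41,x2=27,x3=58]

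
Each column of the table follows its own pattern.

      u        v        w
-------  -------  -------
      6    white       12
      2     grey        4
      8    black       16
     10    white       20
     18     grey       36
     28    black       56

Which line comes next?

46  white  92

Column u: each term is the sum of the two before it, so 6, 2, 8, 10, 18, 28 → 46.
For the column v, repeats white → grey → black: white, grey, black, white, grey, black → white.
For the column w, always 2 × the column u: 12, 4, 16, 20, 36, 56 → 92.
Putting it together: 46  white  92.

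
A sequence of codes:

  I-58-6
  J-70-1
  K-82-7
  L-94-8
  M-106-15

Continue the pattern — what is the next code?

Letter goes I, J, K, L, M → N (letters move forward 1 place in the alphabet).
Second component: 58, 70, 82, 94, 106 → 118 (+12 each step).
For the third component, each term is the sum of the two before it: 6, 1, 7, 8, 15 → 23.
Putting it together: N-118-23.

N-118-23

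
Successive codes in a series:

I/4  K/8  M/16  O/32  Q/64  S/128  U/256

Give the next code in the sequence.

W/512

Letter: letters move forward 2 places in the alphabet; I, K, M, O, Q, S, U → W.
Second component: ×2 each step; 4, 8, 16, 32, 64, 128, 256 → 512.
So the next code is W/512.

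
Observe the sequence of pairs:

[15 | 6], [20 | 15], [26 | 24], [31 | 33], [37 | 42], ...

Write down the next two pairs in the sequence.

[42 | 51], [48 | 60]

For the first coordinate, alternating steps +5, +6, +5, +6, …: 15, 20, 26, 31, 37 → 42 → 48.
Second coordinate: 6, 15, 24, 33, 42 → 51 → 60 (+9 each step).
So the next two pairs are [42 | 51] and [48 | 60].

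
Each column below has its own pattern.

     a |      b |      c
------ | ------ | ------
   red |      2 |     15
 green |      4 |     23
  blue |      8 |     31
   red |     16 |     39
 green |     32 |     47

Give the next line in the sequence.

blue  64  55

Column a: repeats red → green → blue, so red, green, blue, red, green → blue.
For the column b, ×2 each step: 2, 4, 8, 16, 32 → 64.
Column c: +8 each step, so 15, 23, 31, 39, 47 → 55.
Putting it together: blue  64  55.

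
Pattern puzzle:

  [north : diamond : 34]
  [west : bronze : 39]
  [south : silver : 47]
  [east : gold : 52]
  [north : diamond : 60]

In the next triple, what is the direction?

west

Direction: north, west, south, east, north → west (repeats north → west → south → east).
Rank — repeats diamond → bronze → silver → gold: diamond, bronze, silver, gold, diamond → bronze.
For the third component, alternating steps +5, +8, +5, +8, …: 34, 39, 47, 52, 60 → 65.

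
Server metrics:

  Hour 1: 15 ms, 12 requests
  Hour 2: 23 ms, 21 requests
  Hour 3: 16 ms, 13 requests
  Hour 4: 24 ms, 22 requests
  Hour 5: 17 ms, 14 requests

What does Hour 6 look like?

Ms — alternating steps +8, −7, +8, −7, …: 15, 23, 16, 24, 17 → 25.
Requests goes 12, 21, 13, 22, 14 → 23 (alternating steps +9, −8, +9, −8, …).
So the next row is 25 ms, 23 requests.

25 ms, 23 requests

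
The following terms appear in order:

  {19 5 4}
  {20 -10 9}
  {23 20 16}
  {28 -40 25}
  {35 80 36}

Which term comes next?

First entry: differences are 1, 3, 5, … (increasing by 2 each time), so 19, 20, 23, 28, 35 → 44.
Second entry: ×(-2) each step, so 5, -10, 20, -40, 80 → -160.
Third entry — perfect squares: 2², 3², 4², …: 4, 9, 16, 25, 36 → 49.
Combining the parts gives {44 -160 49}.

{44 -160 49}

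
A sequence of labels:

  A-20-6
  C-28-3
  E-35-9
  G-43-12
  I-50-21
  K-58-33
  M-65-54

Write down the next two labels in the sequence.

Letter: letters move forward 2 places in the alphabet; A, C, E, G, I, K, M → O → Q.
Second component: alternating steps +8, +7, +8, +7, …; 20, 28, 35, 43, 50, 58, 65 → 73 → 80.
Third component: each term is the sum of the two before it, so 6, 3, 9, 12, 21, 33, 54 → 87 → 141.
So the next two labels are O-73-87 and Q-80-141.

O-73-87 then Q-80-141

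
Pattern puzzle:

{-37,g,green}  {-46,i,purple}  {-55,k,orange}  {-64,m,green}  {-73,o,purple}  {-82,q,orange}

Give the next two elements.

First value: -37, -46, -55, -64, -73, -82 → -91 → -100 (−9 each step).
Letter: letters move forward 2 places in the alphabet, so g, i, k, m, o, q → s → u.
Colour — repeats green → purple → orange: green, purple, orange, green, purple, orange → green → purple.
So the next two elements are {-91,s,green} and {-100,u,purple}.

{-91,s,green}, {-100,u,purple}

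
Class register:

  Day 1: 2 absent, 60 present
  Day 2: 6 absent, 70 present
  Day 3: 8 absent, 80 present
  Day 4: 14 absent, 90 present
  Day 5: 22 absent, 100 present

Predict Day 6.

36 absent, 110 present

Absent: 2, 6, 8, 14, 22 → 36 (each term is the sum of the two before it).
Present: +10 each step; 60, 70, 80, 90, 100 → 110.
Putting it together: 36 absent, 110 present.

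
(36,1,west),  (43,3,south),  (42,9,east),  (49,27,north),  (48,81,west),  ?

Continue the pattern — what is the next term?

First value: alternating steps +7, −1, +7, −1, …, so 36, 43, 42, 49, 48 → 55.
Second value goes 1, 3, 9, 27, 81 → 243 (×3 each step).
Direction: west, south, east, north, west → south (repeats west → south → east → north).
Putting it together: (55,243,south).

(55,243,south)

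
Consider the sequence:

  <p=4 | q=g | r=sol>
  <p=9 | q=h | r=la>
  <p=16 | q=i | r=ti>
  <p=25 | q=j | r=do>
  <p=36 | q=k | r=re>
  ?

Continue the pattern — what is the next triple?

<p=49 | q=l | r=mi>

P: 4, 9, 16, 25, 36 → 49 (perfect squares: 2², 3², 4², …).
Q: letters move forward 1 place in the alphabet, so g, h, i, j, k → l.
For the r, runs through the solfège scale do→ti: sol, la, ti, do, re → mi.
Combining the parts gives <p=49 | q=l | r=mi>.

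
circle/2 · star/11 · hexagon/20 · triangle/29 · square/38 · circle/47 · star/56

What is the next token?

hexagon/65

Shape goes circle, star, hexagon, triangle, square, circle, star → hexagon (repeats circle → star → hexagon → triangle → square).
Second component goes 2, 11, 20, 29, 38, 47, 56 → 65 (+9 each step).
Combining the parts gives hexagon/65.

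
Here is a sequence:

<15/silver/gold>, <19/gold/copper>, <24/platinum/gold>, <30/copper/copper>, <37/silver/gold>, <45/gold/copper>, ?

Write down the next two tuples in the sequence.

<54/platinum/gold>, <64/copper/copper>

First slot goes 15, 19, 24, 30, 37, 45 → 54 → 64 (differences are 4, 5, 6, … (increasing by 1 each time)).
First metal: silver, gold, platinum, copper, silver, gold → platinum → copper (repeats silver → gold → platinum → copper).
Second metal: gold, copper, gold, copper, gold, copper → gold → copper (alternates gold ↔ copper).
Putting the parts together: <54/platinum/gold> and then <64/copper/copper>.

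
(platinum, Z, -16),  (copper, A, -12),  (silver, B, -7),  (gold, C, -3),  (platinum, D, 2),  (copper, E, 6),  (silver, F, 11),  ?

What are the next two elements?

Metal goes platinum, copper, silver, gold, platinum, copper, silver → gold → platinum (repeats platinum → copper → silver → gold).
Letter — letters move forward 1 place in the alphabet, wrapping Z→A: Z, A, B, C, D, E, F → G → H.
Third part — alternating steps +4, +5, +4, +5, …: -16, -12, -7, -3, 2, 6, 11 → 15 → 20.
Putting the parts together: (gold, G, 15) and then (platinum, H, 20).

(gold, G, 15), (platinum, H, 20)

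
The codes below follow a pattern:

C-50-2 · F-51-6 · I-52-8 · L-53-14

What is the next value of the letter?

Letter: C, F, I, L → O (letters move forward 3 places in the alphabet).
Second component: +1 each step, so 50, 51, 52, 53 → 54.
For the third component, each term is the sum of the two before it: 2, 6, 8, 14 → 22.

O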